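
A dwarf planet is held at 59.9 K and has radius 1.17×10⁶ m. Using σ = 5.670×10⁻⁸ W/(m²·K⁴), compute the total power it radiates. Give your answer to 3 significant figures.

Surface area A = 4πR² = 4π(1.17×10⁶ m)² = 1.72021×10¹³ m².
P = σAT⁴ = 5.670×10⁻⁸ × 1.72021×10¹³ × (59.9)⁴ = 1.26×10¹³ W.

P ≈ 1.26×10¹³ W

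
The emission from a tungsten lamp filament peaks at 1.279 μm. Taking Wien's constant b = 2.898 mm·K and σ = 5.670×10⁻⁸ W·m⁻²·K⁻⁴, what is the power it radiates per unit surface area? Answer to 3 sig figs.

Wien's law: T = b/λ_max = 2.898×10⁻³/1.279×10⁻⁶ = 2265.83 K.
Then I = σT⁴ = 5.670×10⁻⁸×(2265.83)⁴ = 1.49×10⁶ W/m².

I ≈ 1.49×10⁶ W/m²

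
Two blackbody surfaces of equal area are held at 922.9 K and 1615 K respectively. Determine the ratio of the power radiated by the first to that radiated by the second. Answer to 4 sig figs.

With equal areas, P₁/P₂ = (T₁/T₂)⁴ = (922.9/1615)⁴ = 0.1066.

P₁/P₂ ≈ 0.1066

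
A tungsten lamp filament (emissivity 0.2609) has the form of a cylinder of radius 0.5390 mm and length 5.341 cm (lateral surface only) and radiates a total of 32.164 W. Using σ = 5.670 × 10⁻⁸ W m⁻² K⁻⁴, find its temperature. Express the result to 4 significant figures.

T ≈ 1862 K

Lateral area A = 2πrL = 2π×5.390×10⁻⁴×0.05341 = 1.80880×10⁻⁴ m².
P = εσAT⁴ ⇒ T = (P/(εσA))^(1/4) = (32.164/(0.2609×5.670×10⁻⁸×1.80880×10⁻⁴))^(1/4) = 1862 K.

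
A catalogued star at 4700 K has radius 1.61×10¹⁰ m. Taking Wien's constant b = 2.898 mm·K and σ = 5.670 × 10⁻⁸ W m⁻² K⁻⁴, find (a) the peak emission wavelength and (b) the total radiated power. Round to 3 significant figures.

λ_max ≈ 0.617 μm; P ≈ 9.01×10²⁸ W

(a) λ_max = b/T = 2.898×10⁻³/4700 = 6.166×10⁻⁷ m = 0.617 μm.
Surface area A = 4πR² = 4π(1.61×10¹⁰ m)² = 3.25733×10²¹ m².
(b) P = σAT⁴ = 5.670×10⁻⁸×3.25733×10²¹×(4700)⁴ = 9.01×10²⁸ W.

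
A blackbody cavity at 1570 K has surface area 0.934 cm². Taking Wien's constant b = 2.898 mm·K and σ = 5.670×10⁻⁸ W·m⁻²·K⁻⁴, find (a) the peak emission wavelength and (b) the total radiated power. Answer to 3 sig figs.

λ_max ≈ 1.85 μm; P ≈ 32.2 W

(a) λ_max = b/T = 2.898×10⁻³/1570 = 1.846×10⁻⁶ m = 1.85 μm.
Area A = 0.934 cm² = 9.34×10⁻⁵ m².
(b) P = σAT⁴ = 5.670×10⁻⁸×9.34×10⁻⁵×(1570)⁴ = 32.2 W.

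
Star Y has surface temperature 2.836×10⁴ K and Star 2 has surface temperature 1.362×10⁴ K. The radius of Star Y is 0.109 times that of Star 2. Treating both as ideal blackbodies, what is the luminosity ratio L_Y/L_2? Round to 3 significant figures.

L ∝ R²T⁴, so L_Y/L_2 = (R_Y/R_2)²(T_Y/T_2)⁴ = (0.109)² × (2.836×10⁴/1.362×10⁴)⁴ = 0.011881 × 18.7982 = 0.223.

L_Y/L_2 ≈ 0.223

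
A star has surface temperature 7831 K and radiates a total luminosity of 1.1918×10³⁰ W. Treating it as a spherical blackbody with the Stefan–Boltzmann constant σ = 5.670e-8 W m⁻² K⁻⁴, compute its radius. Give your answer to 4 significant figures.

R ≈ 2.109×10¹⁰ m

L = 4πR²σT⁴ ⇒ R = √(L/(4πσT⁴)).
σT⁴ = 2.13232×10⁸ W/m², so R = √(1.1918×10³⁰/(4π×2.13232×10⁸)) = 2.109×10¹⁰ m.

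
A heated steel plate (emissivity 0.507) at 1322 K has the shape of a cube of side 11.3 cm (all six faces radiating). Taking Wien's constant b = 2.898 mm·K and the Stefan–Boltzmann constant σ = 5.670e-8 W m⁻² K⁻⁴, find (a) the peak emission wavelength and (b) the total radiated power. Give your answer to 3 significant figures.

λ_max ≈ 2.19×10³ nm; P ≈ 6.73×10³ W

(a) λ_max = b/T = 2.898×10⁻³/1322 = 2.192×10⁻⁶ m = 2.19×10³ nm.
Area A = 6s² = 6×(0.113 m)² = 0.076614 m².
(b) P = εσAT⁴ = 0.507×5.670×10⁻⁸×0.076614×(1322)⁴ = 6.73×10³ W.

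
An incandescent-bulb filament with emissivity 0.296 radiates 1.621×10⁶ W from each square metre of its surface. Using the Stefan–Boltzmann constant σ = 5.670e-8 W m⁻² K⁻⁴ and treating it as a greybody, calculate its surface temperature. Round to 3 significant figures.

T ≈ 3.13×10³ K

I = εσT⁴, so T = (I/εσ)^(1/4) = (1.621×10⁶/(0.296×5.670×10⁻⁸))^(1/4) = 3.13×10³ K.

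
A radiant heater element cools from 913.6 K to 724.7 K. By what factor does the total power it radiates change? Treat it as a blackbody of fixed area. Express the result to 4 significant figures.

P ∝ T⁴, so P₂/P₁ = (T₂/T₁)⁴ = (724.7/913.6)⁴ = (0.793236)⁴ = 0.3959.

P₂/P₁ ≈ 0.3959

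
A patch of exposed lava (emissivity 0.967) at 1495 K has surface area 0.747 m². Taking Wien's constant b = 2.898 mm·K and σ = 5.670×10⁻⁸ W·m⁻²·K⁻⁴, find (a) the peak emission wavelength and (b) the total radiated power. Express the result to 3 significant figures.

λ_max ≈ 1.94×10³ nm; P ≈ 2.05×10⁵ W

(a) λ_max = b/T = 2.898×10⁻³/1495 = 1.938×10⁻⁶ m = 1.94×10³ nm.
Area A = 0.747 m².
(b) P = εσAT⁴ = 0.967×5.670×10⁻⁸×0.747×(1495)⁴ = 2.05×10⁵ W.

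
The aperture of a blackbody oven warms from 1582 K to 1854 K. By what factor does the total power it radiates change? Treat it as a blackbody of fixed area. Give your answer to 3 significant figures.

P₂/P₁ ≈ 1.89

P ∝ T⁴, so P₂/P₁ = (T₂/T₁)⁴ = (1854/1582)⁴ = (1.17193)⁴ = 1.89.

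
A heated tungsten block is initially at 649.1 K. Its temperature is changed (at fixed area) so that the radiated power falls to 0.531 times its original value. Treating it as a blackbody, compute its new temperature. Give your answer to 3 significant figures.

P ∝ T⁴, so T₂/T₁ = (P₂/P₁)^(1/4) = (0.531)^(1/4) = 0.853638.
T₂ = 649.1 × 0.853638 = 554 K.

T₂ ≈ 554 K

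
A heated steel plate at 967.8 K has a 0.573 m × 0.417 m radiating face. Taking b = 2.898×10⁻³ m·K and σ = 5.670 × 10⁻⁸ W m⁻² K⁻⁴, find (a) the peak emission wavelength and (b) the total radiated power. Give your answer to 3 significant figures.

λ_max ≈ 2.99 μm; P ≈ 1.19×10⁴ W

(a) λ_max = b/T = 2.898×10⁻³/967.8 = 2.994×10⁻⁶ m = 2.99 μm.
Area A = 0.573 × 0.417 = 0.238941 m².
(b) P = σAT⁴ = 5.670×10⁻⁸×0.238941×(967.8)⁴ = 1.19×10⁴ W.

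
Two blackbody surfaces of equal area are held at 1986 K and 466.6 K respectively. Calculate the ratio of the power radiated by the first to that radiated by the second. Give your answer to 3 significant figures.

With equal areas, P₁/P₂ = (T₁/T₂)⁴ = (1986/466.6)⁴ = 328.

P₁/P₂ ≈ 328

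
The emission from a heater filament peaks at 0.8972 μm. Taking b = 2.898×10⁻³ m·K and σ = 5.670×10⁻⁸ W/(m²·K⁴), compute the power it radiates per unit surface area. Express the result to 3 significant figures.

I ≈ 6.17×10⁶ W/m²

Wien's law: T = b/λ_max = 2.898×10⁻³/8.972×10⁻⁷ = 3230.05 K.
Then I = σT⁴ = 5.670×10⁻⁸×(3230.05)⁴ = 6.17×10⁶ W/m².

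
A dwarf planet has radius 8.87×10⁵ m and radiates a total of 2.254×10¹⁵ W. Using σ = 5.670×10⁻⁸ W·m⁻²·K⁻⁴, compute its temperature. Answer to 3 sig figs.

T ≈ 252 K

Surface area A = 4πR² = 4π(8.87×10⁵ m)² = 9.88683×10¹² m².
P = σAT⁴ ⇒ T = (P/(σA))^(1/4) = (2.254×10¹⁵/(5.670×10⁻⁸×9.88683×10¹²))^(1/4) = 252 K.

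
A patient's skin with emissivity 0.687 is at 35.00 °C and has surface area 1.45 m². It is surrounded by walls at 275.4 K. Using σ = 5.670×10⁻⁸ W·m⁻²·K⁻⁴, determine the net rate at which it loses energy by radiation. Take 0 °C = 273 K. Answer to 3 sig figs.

T = 35.00 °C + 273 = 308.00 K.
Area A = 1.45 m².
Net radiated power P_net = εσA(T⁴ − T₀⁴) = 0.687×5.670×10⁻⁸×1.45×(308.00⁴ − 275.4⁴).
T⁴ − T₀⁴ = 8.99918×10⁹ − 5.75249×10⁹ = 3.24669×10⁹ K⁴, so P_net = 183 W.

Net loss ≈ 183 W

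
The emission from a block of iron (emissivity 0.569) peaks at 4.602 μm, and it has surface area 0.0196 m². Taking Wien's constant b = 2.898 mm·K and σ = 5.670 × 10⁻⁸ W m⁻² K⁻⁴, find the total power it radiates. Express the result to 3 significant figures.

P ≈ 99.4 W

Wien's law: T = b/λ_max = 2.898×10⁻³/4.602×10⁻⁶ = 629.726 K.
Area A = 0.0196 m².
Then P = εσAT⁴ = 0.569×5.670×10⁻⁸×0.0196×(629.726)⁴ = 99.4 W.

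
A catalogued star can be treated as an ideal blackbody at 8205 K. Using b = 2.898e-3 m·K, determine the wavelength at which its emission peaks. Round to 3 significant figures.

λ_max ≈ 353 nm

Wien's displacement law: λ_max = b/T = (2.898×10⁻³ m·K)/(8205 K) = 3.532×10⁻⁷ m.
That is 353 nm, in the ultraviolet range.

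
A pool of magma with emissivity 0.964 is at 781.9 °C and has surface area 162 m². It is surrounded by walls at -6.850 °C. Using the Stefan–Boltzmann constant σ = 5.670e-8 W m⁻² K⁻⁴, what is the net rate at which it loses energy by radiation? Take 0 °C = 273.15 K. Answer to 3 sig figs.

T = 781.9 °C + 273.15 = 1055.05 K.
Surroundings: T = -6.850 °C + 273.15 = 266.300 K.
Area A = 162 m².
Net radiated power P_net = εσA(T⁴ − T₀⁴) = 0.964×5.670×10⁻⁸×162×(1055.05⁴ − 266.300⁴).
T⁴ − T₀⁴ = 1.23906×10¹² − 5.02904×10⁹ = 1.23403×10¹² K⁴, so P_net = 1.09×10⁷ W.

Net loss ≈ 1.09×10⁷ W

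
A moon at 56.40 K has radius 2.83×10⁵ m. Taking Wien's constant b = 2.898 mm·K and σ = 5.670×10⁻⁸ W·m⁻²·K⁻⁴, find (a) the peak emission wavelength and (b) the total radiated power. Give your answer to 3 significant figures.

λ_max ≈ 51.4 μm; P ≈ 5.77×10¹¹ W

(a) λ_max = b/T = 2.898×10⁻³/56.40 = 5.138×10⁻⁵ m = 51.4 μm.
Surface area A = 4πR² = 4π(2.83×10⁵ m)² = 1.00643×10¹² m².
(b) P = σAT⁴ = 5.670×10⁻⁸×1.00643×10¹²×(56.40)⁴ = 5.77×10¹¹ W.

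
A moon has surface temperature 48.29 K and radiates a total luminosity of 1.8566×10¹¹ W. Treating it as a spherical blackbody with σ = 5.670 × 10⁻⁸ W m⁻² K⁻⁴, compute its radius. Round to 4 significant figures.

R ≈ 2.189×10⁵ m

L = 4πR²σT⁴ ⇒ R = √(L/(4πσT⁴)).
σT⁴ = 0.308327 W/m², so R = √(1.8566×10¹¹/(4π×0.308327)) = 2.189×10⁵ m.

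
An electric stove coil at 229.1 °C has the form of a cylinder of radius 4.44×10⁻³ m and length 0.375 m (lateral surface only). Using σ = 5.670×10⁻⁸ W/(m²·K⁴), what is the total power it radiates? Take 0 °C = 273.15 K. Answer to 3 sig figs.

P ≈ 37.7 W

T = 229.1 °C + 273.15 = 502.25 K.
Lateral area A = 2πrL = 2π×4.44×10⁻³×0.375 = 0.0104615 m².
P = σAT⁴ = 5.670×10⁻⁸ × 0.0104615 × (502.25)⁴ = 37.7 W.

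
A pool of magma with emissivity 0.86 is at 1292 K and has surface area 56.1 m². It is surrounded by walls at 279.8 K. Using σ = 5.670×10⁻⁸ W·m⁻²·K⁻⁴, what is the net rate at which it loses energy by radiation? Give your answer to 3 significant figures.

Net loss ≈ 7.61×10⁶ W

Area A = 56.1 m².
Net radiated power P_net = εσA(T⁴ − T₀⁴) = 0.86×5.670×10⁻⁸×56.1×(1292⁴ − 279.8⁴).
T⁴ − T₀⁴ = 2.78644×10¹² − 6.12902×10⁹ = 2.78031×10¹² K⁴, so P_net = 7.61×10⁶ W.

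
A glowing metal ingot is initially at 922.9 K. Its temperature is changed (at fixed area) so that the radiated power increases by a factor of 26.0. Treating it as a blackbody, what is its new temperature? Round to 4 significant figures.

T₂ ≈ 2084 K

P ∝ T⁴, so T₂/T₁ = (P₂/P₁)^(1/4) = (26.0)^(1/4) = 2.25810.
T₂ = 922.9 × 2.25810 = 2084 K.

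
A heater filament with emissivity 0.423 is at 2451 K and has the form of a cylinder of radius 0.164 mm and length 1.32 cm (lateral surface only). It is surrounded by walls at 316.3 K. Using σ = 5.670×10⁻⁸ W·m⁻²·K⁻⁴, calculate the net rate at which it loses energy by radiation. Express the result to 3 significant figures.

Net loss ≈ 11.8 W

Lateral area A = 2πrL = 2π×1.64×10⁻⁴×0.0132 = 1.36018×10⁻⁵ m².
Net radiated power P_net = εσA(T⁴ − T₀⁴) = 0.423×5.670×10⁻⁸×1.36018×10⁻⁵×(2451⁴ − 316.3⁴).
T⁴ − T₀⁴ = 3.60889×10¹³ − 1.00091×10¹⁰ = 3.60789×10¹³ K⁴, so P_net = 11.8 W.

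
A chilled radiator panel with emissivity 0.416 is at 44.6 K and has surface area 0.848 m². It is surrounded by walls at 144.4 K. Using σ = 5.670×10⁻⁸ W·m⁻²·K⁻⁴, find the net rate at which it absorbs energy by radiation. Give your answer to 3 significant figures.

Net gain ≈ 8.62 W

Area A = 0.848 m².
Net radiated power P_net = εσA(T⁴ − T₀⁴) = 0.416×5.670×10⁻⁸×0.848×(44.6⁴ − 144.4⁴).
T⁴ − T₀⁴ = 3.95676×10⁶ − 4.34779×10⁸ = -4.30822×10⁸ K⁴, so P_net = -8.62 W — negative, meaning a net gain of 8.62 W.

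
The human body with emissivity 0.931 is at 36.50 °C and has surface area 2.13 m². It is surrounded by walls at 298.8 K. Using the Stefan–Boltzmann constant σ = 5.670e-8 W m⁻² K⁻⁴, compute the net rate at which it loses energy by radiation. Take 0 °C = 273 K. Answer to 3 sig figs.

Net loss ≈ 135 W

T = 36.50 °C + 273 = 309.50 K.
Area A = 2.13 m².
Net radiated power P_net = εσA(T⁴ − T₀⁴) = 0.931×5.670×10⁻⁸×2.13×(309.50⁴ − 298.8⁴).
T⁴ − T₀⁴ = 9.17577×10⁹ − 7.97118×10⁹ = 1.20459×10⁹ K⁴, so P_net = 135 W.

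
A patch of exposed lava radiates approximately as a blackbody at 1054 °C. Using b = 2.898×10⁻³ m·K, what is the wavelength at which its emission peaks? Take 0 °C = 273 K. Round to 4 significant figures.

λ_max ≈ 2.184 μm

T = 1054 °C + 273 = 1327 K.
Wien's displacement law: λ_max = b/T = (2.898×10⁻³ m·K)/(1327 K) = 2.1839×10⁻⁶ m.
That is 2.184 μm, in the infrared range.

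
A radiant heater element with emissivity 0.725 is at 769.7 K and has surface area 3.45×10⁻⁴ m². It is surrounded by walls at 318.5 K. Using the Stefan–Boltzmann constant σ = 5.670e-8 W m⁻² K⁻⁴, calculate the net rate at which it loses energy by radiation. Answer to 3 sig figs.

Net loss ≈ 4.83 W

Area A = 3.45×10⁻⁴ m².
Net radiated power P_net = εσA(T⁴ − T₀⁴) = 0.725×5.670×10⁻⁸×3.45×10⁻⁴×(769.7⁴ − 318.5⁴).
T⁴ − T₀⁴ = 3.50983×10¹¹ − 1.02905×10¹⁰ = 3.40692×10¹¹ K⁴, so P_net = 4.83 W.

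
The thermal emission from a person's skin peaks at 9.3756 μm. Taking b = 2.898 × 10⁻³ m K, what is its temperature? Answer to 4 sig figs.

Wien's law gives T = b/λ_max = (2.898×10⁻³ m·K)/(9.3756×10⁻⁶ m) = 309.1 K.

T ≈ 309.1 K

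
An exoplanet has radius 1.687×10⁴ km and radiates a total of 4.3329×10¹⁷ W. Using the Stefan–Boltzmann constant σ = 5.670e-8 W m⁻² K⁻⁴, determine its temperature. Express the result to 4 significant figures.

Surface area A = 4πR² = 4π(1.687×10⁷ m)² = 3.57635×10¹⁵ m².
P = σAT⁴ ⇒ T = (P/(σA))^(1/4) = (4.3329×10¹⁷/(5.670×10⁻⁸×3.57635×10¹⁵))^(1/4) = 215.0 K.

T ≈ 215.0 K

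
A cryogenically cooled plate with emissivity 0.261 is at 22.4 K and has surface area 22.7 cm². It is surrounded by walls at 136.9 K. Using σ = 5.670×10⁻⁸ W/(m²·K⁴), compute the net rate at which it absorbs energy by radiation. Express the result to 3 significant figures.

Net gain ≈ 0.0118 W

Area A = 22.7 cm² = 2.27×10⁻³ m².
Net radiated power P_net = εσA(T⁴ − T₀⁴) = 0.261×5.670×10⁻⁸×2.27×10⁻³×(22.4⁴ − 136.9⁴).
T⁴ − T₀⁴ = 2.51763×10⁵ − 3.51248×10⁸ = -3.50996×10⁸ K⁴, so P_net = -0.0118 W — negative, meaning a net gain of 0.0118 W.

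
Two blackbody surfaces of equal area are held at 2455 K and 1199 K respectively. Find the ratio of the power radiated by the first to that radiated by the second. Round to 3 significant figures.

P₁/P₂ ≈ 17.6

With equal areas, P₁/P₂ = (T₁/T₂)⁴ = (2455/1199)⁴ = 17.6.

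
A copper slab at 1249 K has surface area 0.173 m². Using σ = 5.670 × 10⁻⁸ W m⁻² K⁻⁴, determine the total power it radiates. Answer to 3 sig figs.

P ≈ 2.39×10⁴ W

Area A = 0.173 m².
P = σAT⁴ = 5.670×10⁻⁸ × 0.173 × (1249)⁴ = 2.39×10⁴ W.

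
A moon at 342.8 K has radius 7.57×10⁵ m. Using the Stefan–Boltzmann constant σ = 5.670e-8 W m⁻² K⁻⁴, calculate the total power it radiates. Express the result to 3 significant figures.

P ≈ 5.64×10¹⁵ W

Surface area A = 4πR² = 4π(7.57×10⁵ m)² = 7.20115×10¹² m².
P = σAT⁴ = 5.670×10⁻⁸ × 7.20115×10¹² × (342.8)⁴ = 5.64×10¹⁵ W.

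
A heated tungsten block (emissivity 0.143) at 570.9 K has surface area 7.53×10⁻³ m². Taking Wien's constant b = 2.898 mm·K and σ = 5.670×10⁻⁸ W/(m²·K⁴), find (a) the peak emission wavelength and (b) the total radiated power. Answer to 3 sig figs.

λ_max ≈ 5.08 μm; P ≈ 6.49 W

(a) λ_max = b/T = 2.898×10⁻³/570.9 = 5.076×10⁻⁶ m = 5.08 μm.
Area A = 7.53×10⁻³ m².
(b) P = εσAT⁴ = 0.143×5.670×10⁻⁸×7.53×10⁻³×(570.9)⁴ = 6.49 W.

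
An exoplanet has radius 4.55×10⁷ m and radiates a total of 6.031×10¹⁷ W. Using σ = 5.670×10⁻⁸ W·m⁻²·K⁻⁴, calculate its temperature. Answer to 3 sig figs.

T ≈ 142 K

Surface area A = 4πR² = 4π(4.55×10⁷ m)² = 2.60155×10¹⁶ m².
P = σAT⁴ ⇒ T = (P/(σA))^(1/4) = (6.031×10¹⁷/(5.670×10⁻⁸×2.60155×10¹⁶))^(1/4) = 142 K.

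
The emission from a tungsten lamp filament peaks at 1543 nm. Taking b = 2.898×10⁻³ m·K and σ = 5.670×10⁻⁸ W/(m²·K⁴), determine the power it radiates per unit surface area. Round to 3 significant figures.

I ≈ 7.06×10⁵ W/m²

Wien's law: T = b/λ_max = 2.898×10⁻³/1.543×10⁻⁶ = 1878.16 K.
Then I = σT⁴ = 5.670×10⁻⁸×(1878.16)⁴ = 7.06×10⁵ W/m².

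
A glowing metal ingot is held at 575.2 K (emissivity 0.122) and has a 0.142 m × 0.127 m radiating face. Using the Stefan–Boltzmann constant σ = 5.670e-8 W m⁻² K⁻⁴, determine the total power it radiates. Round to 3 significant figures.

Area A = 0.142 × 0.127 = 0.018034 m².
P = εσAT⁴ = 0.122 × 5.670×10⁻⁸ × 0.018034 × (575.2)⁴ = 13.7 W.

P ≈ 13.7 W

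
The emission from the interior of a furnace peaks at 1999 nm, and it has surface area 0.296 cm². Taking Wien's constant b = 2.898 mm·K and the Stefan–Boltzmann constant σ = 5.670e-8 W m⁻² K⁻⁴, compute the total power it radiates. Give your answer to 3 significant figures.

P ≈ 7.41 W

Wien's law: T = b/λ_max = 2.898×10⁻³/1.999×10⁻⁶ = 1449.72 K.
Area A = 0.296 cm² = 2.96×10⁻⁵ m².
Then P = σAT⁴ = 5.670×10⁻⁸×2.96×10⁻⁵×(1449.72)⁴ = 7.41 W.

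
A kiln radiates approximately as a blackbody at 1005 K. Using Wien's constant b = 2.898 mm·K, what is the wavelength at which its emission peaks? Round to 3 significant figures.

λ_max ≈ 2.88 μm

Wien's displacement law: λ_max = b/T = (2.898×10⁻³ m·K)/(1005 K) = 2.884×10⁻⁶ m.
That is 2.88 μm, in the infrared range.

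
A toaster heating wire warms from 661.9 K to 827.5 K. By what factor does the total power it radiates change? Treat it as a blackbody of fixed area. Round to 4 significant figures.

P ∝ T⁴, so P₂/P₁ = (T₂/T₁)⁴ = (827.5/661.9)⁴ = (1.25019)⁴ = 2.443.

P₂/P₁ ≈ 2.443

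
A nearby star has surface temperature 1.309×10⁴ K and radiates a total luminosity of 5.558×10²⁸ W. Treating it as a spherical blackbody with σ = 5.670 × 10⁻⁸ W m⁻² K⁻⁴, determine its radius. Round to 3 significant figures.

R ≈ 1.63×10⁹ m

L = 4πR²σT⁴ ⇒ R = √(L/(4πσT⁴)).
σT⁴ = 1.66472×10⁹ W/m², so R = √(5.558×10²⁸/(4π×1.66472×10⁹)) = 1.63×10⁹ m.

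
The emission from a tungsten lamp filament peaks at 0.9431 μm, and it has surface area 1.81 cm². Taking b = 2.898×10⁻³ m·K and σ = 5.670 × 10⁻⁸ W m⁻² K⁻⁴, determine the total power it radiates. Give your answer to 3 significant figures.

P ≈ 915 W

Wien's law: T = b/λ_max = 2.898×10⁻³/9.431×10⁻⁷ = 3072.84 K.
Area A = 1.81 cm² = 1.81×10⁻⁴ m².
Then P = σAT⁴ = 5.670×10⁻⁸×1.81×10⁻⁴×(3072.84)⁴ = 915 W.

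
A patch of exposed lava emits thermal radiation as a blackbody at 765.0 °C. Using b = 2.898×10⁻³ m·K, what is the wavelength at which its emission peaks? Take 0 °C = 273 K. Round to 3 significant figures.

λ_max ≈ 2.79×10³ nm

T = 765.0 °C + 273 = 1038.0 K.
Wien's displacement law: λ_max = b/T = (2.898×10⁻³ m·K)/(1038.0 K) = 2.792×10⁻⁶ m.
That is 2.79×10³ nm, in the infrared range.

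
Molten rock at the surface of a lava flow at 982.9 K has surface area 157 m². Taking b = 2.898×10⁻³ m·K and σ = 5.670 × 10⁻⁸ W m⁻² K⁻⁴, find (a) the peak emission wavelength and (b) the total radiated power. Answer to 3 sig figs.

λ_max ≈ 2.95×10³ nm; P ≈ 8.31×10⁶ W

(a) λ_max = b/T = 2.898×10⁻³/982.9 = 2.948×10⁻⁶ m = 2.95×10³ nm.
Area A = 157 m².
(b) P = σAT⁴ = 5.670×10⁻⁸×157×(982.9)⁴ = 8.31×10⁶ W.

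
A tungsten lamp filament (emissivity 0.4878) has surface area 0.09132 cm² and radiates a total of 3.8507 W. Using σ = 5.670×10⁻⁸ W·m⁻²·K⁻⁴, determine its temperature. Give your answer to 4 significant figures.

T ≈ 1976 K

Area A = 0.09132 cm² = 9.132×10⁻⁶ m².
P = εσAT⁴ ⇒ T = (P/(εσA))^(1/4) = (3.8507/(0.4878×5.670×10⁻⁸×9.132×10⁻⁶))^(1/4) = 1976 K.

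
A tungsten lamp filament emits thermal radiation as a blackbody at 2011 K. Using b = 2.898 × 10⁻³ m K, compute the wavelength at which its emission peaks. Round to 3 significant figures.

Wien's displacement law: λ_max = b/T = (2.898×10⁻³ m·K)/(2011 K) = 1.441×10⁻⁶ m.
That is 1.44×10³ nm, in the infrared range.

λ_max ≈ 1.44×10³ nm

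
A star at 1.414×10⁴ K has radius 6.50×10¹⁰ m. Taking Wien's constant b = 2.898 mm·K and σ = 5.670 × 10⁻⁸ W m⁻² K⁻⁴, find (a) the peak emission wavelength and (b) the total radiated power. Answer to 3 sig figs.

λ_max ≈ 205 nm; P ≈ 1.20×10³² W

(a) λ_max = b/T = 2.898×10⁻³/1.414×10⁴ = 2.050×10⁻⁷ m = 205 nm.
Surface area A = 4πR² = 4π(6.50×10¹⁰ m)² = 5.30929×10²² m².
(b) P = σAT⁴ = 5.670×10⁻⁸×5.30929×10²²×(1.414×10⁴)⁴ = 1.20×10³² W.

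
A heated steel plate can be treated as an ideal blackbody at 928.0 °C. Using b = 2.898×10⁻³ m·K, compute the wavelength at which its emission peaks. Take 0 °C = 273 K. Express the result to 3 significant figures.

T = 928.0 °C + 273 = 1201.0 K.
Wien's displacement law: λ_max = b/T = (2.898×10⁻³ m·K)/(1201.0 K) = 2.413×10⁻⁶ m.
That is 2.41×10³ nm, in the infrared range.

λ_max ≈ 2.41×10³ nm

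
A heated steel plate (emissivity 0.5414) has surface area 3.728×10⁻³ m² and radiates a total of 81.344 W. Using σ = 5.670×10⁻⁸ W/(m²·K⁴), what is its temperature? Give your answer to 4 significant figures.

Area A = 3.728×10⁻³ m².
P = εσAT⁴ ⇒ T = (P/(εσA))^(1/4) = (81.344/(0.5414×5.670×10⁻⁸×3.728×10⁻³))^(1/4) = 918.2 K.

T ≈ 918.2 K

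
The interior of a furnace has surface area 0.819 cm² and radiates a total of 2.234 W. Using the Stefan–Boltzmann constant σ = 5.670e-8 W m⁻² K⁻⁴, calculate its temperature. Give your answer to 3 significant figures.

T ≈ 833 K

Area A = 0.819 cm² = 8.19×10⁻⁵ m².
P = σAT⁴ ⇒ T = (P/(σA))^(1/4) = (2.234/(5.670×10⁻⁸×8.19×10⁻⁵))^(1/4) = 833 K.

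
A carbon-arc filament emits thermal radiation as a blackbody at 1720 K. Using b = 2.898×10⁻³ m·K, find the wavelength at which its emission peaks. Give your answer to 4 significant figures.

Wien's displacement law: λ_max = b/T = (2.898×10⁻³ m·K)/(1720 K) = 1.6849×10⁻⁶ m.
That is 1.685 μm, in the infrared range.

λ_max ≈ 1.685 μm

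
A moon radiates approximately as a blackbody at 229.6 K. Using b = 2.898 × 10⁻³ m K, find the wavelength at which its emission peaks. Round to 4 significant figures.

Wien's displacement law: λ_max = b/T = (2.898×10⁻³ m·K)/(229.6 K) = 1.2622×10⁻⁵ m.
That is 12.62 μm, in the infrared range.

λ_max ≈ 12.62 μm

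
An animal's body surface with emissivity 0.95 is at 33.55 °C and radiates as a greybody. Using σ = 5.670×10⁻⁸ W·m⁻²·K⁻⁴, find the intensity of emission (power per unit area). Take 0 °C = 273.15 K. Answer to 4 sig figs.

I ≈ 476.6 W/m²

T = 33.55 °C + 273.15 = 306.70 K.
Stefan–Boltzmann: I = εσT⁴ = 0.95 × 5.670×10⁻⁸ × (306.70)⁴ = 476.6 W/m².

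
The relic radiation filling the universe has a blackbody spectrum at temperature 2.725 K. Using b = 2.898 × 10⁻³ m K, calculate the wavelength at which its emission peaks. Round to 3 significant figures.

Wien's displacement law: λ_max = b/T = (2.898×10⁻³ m·K)/(2.725 K) = 1.063×10⁻³ m.
That is 1.06 mm, in the microwave range.

λ_max ≈ 1.06 mm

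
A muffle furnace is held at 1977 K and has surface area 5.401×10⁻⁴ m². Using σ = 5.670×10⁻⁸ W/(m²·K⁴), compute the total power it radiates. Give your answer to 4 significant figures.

P ≈ 467.8 W

Area A = 5.401×10⁻⁴ m².
P = σAT⁴ = 5.670×10⁻⁸ × 5.401×10⁻⁴ × (1977)⁴ = 467.8 W.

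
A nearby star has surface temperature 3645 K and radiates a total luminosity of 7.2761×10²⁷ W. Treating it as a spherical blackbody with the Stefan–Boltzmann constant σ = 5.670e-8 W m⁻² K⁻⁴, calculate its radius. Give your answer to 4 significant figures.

L = 4πR²σT⁴ ⇒ R = √(L/(4πσT⁴)).
σT⁴ = 1.00086×10⁷ W/m², so R = √(7.2761×10²⁷/(4π×1.00086×10⁷)) = 7.606×10⁹ m.

R ≈ 7.606×10⁹ m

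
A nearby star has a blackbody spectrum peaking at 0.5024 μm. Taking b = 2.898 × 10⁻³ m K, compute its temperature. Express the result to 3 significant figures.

Wien's law gives T = b/λ_max = (2.898×10⁻³ m·K)/(5.024×10⁻⁷ m) = 5.77×10³ K.

T ≈ 5.77×10³ K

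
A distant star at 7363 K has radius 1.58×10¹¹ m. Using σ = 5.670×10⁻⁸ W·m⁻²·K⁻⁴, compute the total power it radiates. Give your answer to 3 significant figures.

Surface area A = 4πR² = 4π(1.58×10¹¹ m)² = 3.13707×10²³ m².
P = σAT⁴ = 5.670×10⁻⁸ × 3.13707×10²³ × (7363)⁴ = 5.23×10³¹ W.

P ≈ 5.23×10³¹ W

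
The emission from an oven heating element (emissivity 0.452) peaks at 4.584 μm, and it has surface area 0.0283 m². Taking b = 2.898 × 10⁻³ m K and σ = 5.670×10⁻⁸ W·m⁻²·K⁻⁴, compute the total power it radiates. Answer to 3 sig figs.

P ≈ 116 W

Wien's law: T = b/λ_max = 2.898×10⁻³/4.584×10⁻⁶ = 632.199 K.
Area A = 0.0283 m².
Then P = εσAT⁴ = 0.452×5.670×10⁻⁸×0.0283×(632.199)⁴ = 116 W.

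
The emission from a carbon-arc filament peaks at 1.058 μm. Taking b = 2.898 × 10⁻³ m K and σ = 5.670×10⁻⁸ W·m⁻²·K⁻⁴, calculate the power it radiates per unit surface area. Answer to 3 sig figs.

Wien's law: T = b/λ_max = 2.898×10⁻³/1.058×10⁻⁶ = 2739.13 K.
Then I = σT⁴ = 5.670×10⁻⁸×(2739.13)⁴ = 3.19×10⁶ W/m².

I ≈ 3.19×10⁶ W/m²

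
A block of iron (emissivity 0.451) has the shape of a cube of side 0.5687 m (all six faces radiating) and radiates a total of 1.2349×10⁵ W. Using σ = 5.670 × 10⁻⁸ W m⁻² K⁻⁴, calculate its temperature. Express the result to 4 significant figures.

T ≈ 1256 K

Area A = 6s² = 6×(0.5687 m)² = 1.94052 m².
P = εσAT⁴ ⇒ T = (P/(εσA))^(1/4) = (1.2349×10⁵/(0.451×5.670×10⁻⁸×1.94052))^(1/4) = 1256 K.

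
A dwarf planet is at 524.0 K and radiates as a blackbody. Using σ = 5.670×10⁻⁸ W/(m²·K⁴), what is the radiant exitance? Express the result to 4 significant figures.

Stefan–Boltzmann: I = σT⁴ = 5.670×10⁻⁸ × (524.0)⁴ = 4275 W/m².

I ≈ 4275 W/m²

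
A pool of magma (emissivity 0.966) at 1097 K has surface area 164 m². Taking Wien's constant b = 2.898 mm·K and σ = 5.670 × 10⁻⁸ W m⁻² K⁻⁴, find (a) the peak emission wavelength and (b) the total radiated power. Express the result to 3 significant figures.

λ_max ≈ 2.64×10³ nm; P ≈ 1.30×10⁷ W

(a) λ_max = b/T = 2.898×10⁻³/1097 = 2.642×10⁻⁶ m = 2.64×10³ nm.
Area A = 164 m².
(b) P = εσAT⁴ = 0.966×5.670×10⁻⁸×164×(1097)⁴ = 1.30×10⁷ W.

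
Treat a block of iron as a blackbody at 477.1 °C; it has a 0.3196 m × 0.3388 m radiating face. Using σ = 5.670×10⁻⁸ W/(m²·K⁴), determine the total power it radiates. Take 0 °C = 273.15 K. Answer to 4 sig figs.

T = 477.1 °C + 273.15 = 750.25 K.
Area A = 0.3196 × 0.3388 = 0.10828 m².
P = σAT⁴ = 5.670×10⁻⁸ × 0.10828 × (750.25)⁴ = 1945 W.

P ≈ 1945 W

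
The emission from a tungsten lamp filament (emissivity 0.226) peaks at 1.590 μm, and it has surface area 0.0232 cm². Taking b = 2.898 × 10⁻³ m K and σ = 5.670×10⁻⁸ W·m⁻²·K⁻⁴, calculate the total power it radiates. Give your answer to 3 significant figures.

P ≈ 0.328 W

Wien's law: T = b/λ_max = 2.898×10⁻³/1.590×10⁻⁶ = 1822.64 K.
Area A = 0.0232 cm² = 2.32×10⁻⁶ m².
Then P = εσAT⁴ = 0.226×5.670×10⁻⁸×2.32×10⁻⁶×(1822.64)⁴ = 0.328 W.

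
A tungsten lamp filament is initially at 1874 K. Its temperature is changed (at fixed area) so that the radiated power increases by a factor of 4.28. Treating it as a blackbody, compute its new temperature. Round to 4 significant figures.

T₂ ≈ 2695 K

P ∝ T⁴, so T₂/T₁ = (P₂/P₁)^(1/4) = (4.28)^(1/4) = 1.43834.
T₂ = 1874 × 1.43834 = 2695 K.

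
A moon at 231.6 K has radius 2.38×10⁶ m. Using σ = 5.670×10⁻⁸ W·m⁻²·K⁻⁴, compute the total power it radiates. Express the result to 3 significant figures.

P ≈ 1.16×10¹⁶ W

Surface area A = 4πR² = 4π(2.38×10⁶ m)² = 7.11809×10¹³ m².
P = σAT⁴ = 5.670×10⁻⁸ × 7.11809×10¹³ × (231.6)⁴ = 1.16×10¹⁶ W.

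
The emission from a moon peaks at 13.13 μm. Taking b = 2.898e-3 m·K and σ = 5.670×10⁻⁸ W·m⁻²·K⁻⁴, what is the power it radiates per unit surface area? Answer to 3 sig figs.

I ≈ 135 W/m²

Wien's law: T = b/λ_max = 2.898×10⁻³/1.313×10⁻⁵ = 220.716 K.
Then I = σT⁴ = 5.670×10⁻⁸×(220.716)⁴ = 135 W/m².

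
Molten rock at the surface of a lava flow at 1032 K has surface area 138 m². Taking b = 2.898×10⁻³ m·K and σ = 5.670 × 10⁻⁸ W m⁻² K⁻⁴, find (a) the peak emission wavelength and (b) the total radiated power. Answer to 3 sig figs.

λ_max ≈ 2.81×10³ nm; P ≈ 8.88×10⁶ W

(a) λ_max = b/T = 2.898×10⁻³/1032 = 2.808×10⁻⁶ m = 2.81×10³ nm.
Area A = 138 m².
(b) P = σAT⁴ = 5.670×10⁻⁸×138×(1032)⁴ = 8.88×10⁶ W.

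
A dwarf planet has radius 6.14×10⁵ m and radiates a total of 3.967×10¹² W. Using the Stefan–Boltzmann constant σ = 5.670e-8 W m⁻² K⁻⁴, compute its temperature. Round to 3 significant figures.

Surface area A = 4πR² = 4π(6.14×10⁵ m)² = 4.73747×10¹² m².
P = σAT⁴ ⇒ T = (P/(σA))^(1/4) = (3.967×10¹²/(5.670×10⁻⁸×4.73747×10¹²))^(1/4) = 62.0 K.

T ≈ 62.0 K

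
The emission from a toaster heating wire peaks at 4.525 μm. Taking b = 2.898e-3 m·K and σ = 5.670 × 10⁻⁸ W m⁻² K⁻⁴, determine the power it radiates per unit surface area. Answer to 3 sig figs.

Wien's law: T = b/λ_max = 2.898×10⁻³/4.525×10⁻⁶ = 640.442 K.
Then I = σT⁴ = 5.670×10⁻⁸×(640.442)⁴ = 9.54×10³ W/m².

I ≈ 9.54×10³ W/m²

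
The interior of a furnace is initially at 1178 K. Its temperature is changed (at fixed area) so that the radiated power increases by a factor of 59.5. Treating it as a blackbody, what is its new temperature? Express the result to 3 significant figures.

P ∝ T⁴, so T₂/T₁ = (P₂/P₁)^(1/4) = (59.5)^(1/4) = 2.77734.
T₂ = 1178 × 2.77734 = 3.27×10³ K.

T₂ ≈ 3.27×10³ K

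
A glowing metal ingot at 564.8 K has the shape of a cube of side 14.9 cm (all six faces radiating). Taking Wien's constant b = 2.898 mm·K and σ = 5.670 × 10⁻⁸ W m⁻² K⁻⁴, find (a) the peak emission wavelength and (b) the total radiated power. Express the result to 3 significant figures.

(a) λ_max = b/T = 2.898×10⁻³/564.8 = 5.131×10⁻⁶ m = 5.13 μm.
Area A = 6s² = 6×(0.149 m)² = 0.133206 m².
(b) P = σAT⁴ = 5.670×10⁻⁸×0.133206×(564.8)⁴ = 769 W.

λ_max ≈ 5.13 μm; P ≈ 769 W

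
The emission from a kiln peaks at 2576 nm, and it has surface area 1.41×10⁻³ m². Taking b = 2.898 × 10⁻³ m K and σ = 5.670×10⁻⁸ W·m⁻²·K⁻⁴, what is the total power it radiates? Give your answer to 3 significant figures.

P ≈ 128 W

Wien's law: T = b/λ_max = 2.898×10⁻³/2.576×10⁻⁶ = 1125.00 K.
Area A = 1.41×10⁻³ m².
Then P = σAT⁴ = 5.670×10⁻⁸×1.41×10⁻³×(1125.00)⁴ = 128 W.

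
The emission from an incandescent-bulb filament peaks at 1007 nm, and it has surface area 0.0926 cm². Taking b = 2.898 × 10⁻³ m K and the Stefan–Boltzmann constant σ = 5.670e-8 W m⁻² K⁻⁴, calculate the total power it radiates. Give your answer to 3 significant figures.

P ≈ 36.0 W

Wien's law: T = b/λ_max = 2.898×10⁻³/1.007×10⁻⁶ = 2877.86 K.
Area A = 0.0926 cm² = 9.26×10⁻⁶ m².
Then P = σAT⁴ = 5.670×10⁻⁸×9.26×10⁻⁶×(2877.86)⁴ = 36.0 W.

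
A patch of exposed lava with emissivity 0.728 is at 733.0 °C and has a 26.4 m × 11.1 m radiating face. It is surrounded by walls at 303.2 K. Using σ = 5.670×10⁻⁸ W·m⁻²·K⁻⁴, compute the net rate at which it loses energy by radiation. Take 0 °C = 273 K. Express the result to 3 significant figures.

Net loss ≈ 1.23×10⁷ W

T = 733.0 °C + 273 = 1006.0 K.
Area A = 26.4 × 11.1 = 293.04 m².
Net radiated power P_net = εσA(T⁴ − T₀⁴) = 0.728×5.670×10⁻⁸×293.04×(1006.0⁴ − 303.2⁴).
T⁴ − T₀⁴ = 1.02422×10¹² − 8.45117×10⁹ = 1.01577×10¹² K⁴, so P_net = 1.23×10⁷ W.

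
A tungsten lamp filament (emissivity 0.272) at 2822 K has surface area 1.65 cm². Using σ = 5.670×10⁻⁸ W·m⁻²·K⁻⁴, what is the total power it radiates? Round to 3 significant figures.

Area A = 1.65 cm² = 1.65×10⁻⁴ m².
P = εσAT⁴ = 0.272 × 5.670×10⁻⁸ × 1.65×10⁻⁴ × (2822)⁴ = 161 W.

P ≈ 161 W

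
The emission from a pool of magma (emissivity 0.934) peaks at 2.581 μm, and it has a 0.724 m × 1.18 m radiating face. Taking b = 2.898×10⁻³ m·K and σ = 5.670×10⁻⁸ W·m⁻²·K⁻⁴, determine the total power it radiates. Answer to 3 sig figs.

Wien's law: T = b/λ_max = 2.898×10⁻³/2.581×10⁻⁶ = 1122.82 K.
Area A = 0.724 × 1.18 = 0.85432 m².
Then P = εσAT⁴ = 0.934×5.670×10⁻⁸×0.85432×(1122.82)⁴ = 7.19×10⁴ W.

P ≈ 7.19×10⁴ W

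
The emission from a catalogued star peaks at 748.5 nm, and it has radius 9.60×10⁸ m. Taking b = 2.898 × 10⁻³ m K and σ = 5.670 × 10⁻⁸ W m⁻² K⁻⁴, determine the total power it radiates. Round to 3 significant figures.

P ≈ 1.48×10²⁶ W

Wien's law: T = b/λ_max = 2.898×10⁻³/7.485×10⁻⁷ = 3871.74 K.
Surface area A = 4πR² = 4π(9.60×10⁸ m)² = 1.15812×10¹⁹ m².
Then P = σAT⁴ = 5.670×10⁻⁸×1.15812×10¹⁹×(3871.74)⁴ = 1.48×10²⁶ W.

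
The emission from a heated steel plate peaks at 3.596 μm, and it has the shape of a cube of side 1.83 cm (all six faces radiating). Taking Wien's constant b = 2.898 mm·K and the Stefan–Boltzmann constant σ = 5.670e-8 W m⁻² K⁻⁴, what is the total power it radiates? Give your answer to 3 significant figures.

Wien's law: T = b/λ_max = 2.898×10⁻³/3.596×10⁻⁶ = 805.895 K.
Area A = 6s² = 6×(0.0183 m)² = 2.00934×10⁻³ m².
Then P = σAT⁴ = 5.670×10⁻⁸×2.00934×10⁻³×(805.895)⁴ = 48.1 W.

P ≈ 48.1 W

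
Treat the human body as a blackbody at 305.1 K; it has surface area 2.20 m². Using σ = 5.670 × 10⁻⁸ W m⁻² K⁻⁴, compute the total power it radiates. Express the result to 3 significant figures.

P ≈ 1.08×10³ W

Area A = 2.20 m².
P = σAT⁴ = 5.670×10⁻⁸ × 2.20 × (305.1)⁴ = 1.08×10³ W.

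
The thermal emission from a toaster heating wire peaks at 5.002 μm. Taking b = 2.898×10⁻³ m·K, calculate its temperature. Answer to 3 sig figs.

T ≈ 579 K

Wien's law gives T = b/λ_max = (2.898×10⁻³ m·K)/(5.002×10⁻⁶ m) = 579 K.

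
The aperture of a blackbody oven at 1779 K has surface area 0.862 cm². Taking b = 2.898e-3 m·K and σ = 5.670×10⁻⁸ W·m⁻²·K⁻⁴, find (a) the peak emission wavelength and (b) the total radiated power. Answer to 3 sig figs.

λ_max ≈ 1.63 μm; P ≈ 49.0 W

(a) λ_max = b/T = 2.898×10⁻³/1779 = 1.629×10⁻⁶ m = 1.63 μm.
Area A = 0.862 cm² = 8.62×10⁻⁵ m².
(b) P = σAT⁴ = 5.670×10⁻⁸×8.62×10⁻⁵×(1779)⁴ = 49.0 W.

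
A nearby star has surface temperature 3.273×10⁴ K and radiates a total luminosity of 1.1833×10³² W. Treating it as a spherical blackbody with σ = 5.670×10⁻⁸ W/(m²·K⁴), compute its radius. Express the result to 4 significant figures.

L = 4πR²σT⁴ ⇒ R = √(L/(4πσT⁴)).
σT⁴ = 6.50679×10¹⁰ W/m², so R = √(1.1833×10³²/(4π×6.50679×10¹⁰)) = 1.203×10¹⁰ m.

R ≈ 1.203×10¹⁰ m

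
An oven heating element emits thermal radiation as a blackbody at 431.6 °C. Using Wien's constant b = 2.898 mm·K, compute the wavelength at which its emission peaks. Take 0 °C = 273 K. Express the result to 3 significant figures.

λ_max ≈ 4.11 μm

T = 431.6 °C + 273 = 704.6 K.
Wien's displacement law: λ_max = b/T = (2.898×10⁻³ m·K)/(704.6 K) = 4.113×10⁻⁶ m.
That is 4.11 μm, in the infrared range.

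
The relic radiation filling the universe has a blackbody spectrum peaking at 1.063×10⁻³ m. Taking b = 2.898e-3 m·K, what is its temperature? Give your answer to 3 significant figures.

Wien's law gives T = b/λ_max = (2.898×10⁻³ m·K)/(1.063×10⁻³ m) = 2.73 K.

T ≈ 2.73 K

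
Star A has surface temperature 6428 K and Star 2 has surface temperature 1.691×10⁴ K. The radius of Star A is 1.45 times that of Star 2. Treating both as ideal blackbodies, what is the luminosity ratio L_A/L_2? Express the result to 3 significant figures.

L_A/L_2 ≈ 0.0439

L ∝ R²T⁴, so L_A/L_2 = (R_A/R_2)²(T_A/T_2)⁴ = (1.45)² × (6428/1.691×10⁴)⁴ = 2.1025 × 0.0208799 = 0.0439.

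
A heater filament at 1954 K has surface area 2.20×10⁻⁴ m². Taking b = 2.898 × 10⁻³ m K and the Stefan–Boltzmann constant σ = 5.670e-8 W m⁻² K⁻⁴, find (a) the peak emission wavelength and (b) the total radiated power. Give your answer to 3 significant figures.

λ_max ≈ 1.48 μm; P ≈ 182 W

(a) λ_max = b/T = 2.898×10⁻³/1954 = 1.483×10⁻⁶ m = 1.48 μm.
Area A = 2.20×10⁻⁴ m².
(b) P = σAT⁴ = 5.670×10⁻⁸×2.20×10⁻⁴×(1954)⁴ = 182 W.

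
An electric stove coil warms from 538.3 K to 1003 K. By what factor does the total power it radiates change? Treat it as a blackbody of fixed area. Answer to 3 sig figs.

P₂/P₁ ≈ 12.1

P ∝ T⁴, so P₂/P₁ = (T₂/T₁)⁴ = (1003/538.3)⁴ = (1.86327)⁴ = 12.1.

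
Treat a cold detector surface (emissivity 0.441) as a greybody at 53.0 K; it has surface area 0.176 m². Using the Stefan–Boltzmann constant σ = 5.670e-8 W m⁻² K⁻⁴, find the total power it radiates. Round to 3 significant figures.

P ≈ 0.0347 W

Area A = 0.176 m².
P = εσAT⁴ = 0.441 × 5.670×10⁻⁸ × 0.176 × (53.0)⁴ = 0.0347 W.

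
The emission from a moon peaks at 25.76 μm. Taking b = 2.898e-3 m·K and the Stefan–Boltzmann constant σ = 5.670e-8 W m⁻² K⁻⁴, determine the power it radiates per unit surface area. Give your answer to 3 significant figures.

Wien's law: T = b/λ_max = 2.898×10⁻³/2.576×10⁻⁵ = 112.500 K.
Then I = σT⁴ = 5.670×10⁻⁸×(112.500)⁴ = 9.08 W/m².

I ≈ 9.08 W/m²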